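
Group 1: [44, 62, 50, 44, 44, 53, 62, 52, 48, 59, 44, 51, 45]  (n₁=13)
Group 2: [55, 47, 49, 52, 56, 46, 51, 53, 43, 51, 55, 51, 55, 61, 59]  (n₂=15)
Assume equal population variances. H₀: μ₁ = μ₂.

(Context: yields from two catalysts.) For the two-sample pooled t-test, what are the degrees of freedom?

degrees of freedom = 26

df = n₁ + n₂ − 2 = 13 + 15 − 2 = 26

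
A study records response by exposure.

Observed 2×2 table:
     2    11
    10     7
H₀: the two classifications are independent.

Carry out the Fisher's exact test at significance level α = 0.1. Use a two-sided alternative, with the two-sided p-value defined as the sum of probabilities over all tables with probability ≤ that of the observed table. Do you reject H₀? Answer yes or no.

reject H₀: yes

Margins: r₁=13, r₂=17, c₁=12, c₂=18, n=30
p_obs = C(13,2)·C(17,10)/C(30,12); sum pmf over tables with pmf ≤ p_obs
p-value (two-sided) = 0.02556
At α=0.1: p < α → reject H₀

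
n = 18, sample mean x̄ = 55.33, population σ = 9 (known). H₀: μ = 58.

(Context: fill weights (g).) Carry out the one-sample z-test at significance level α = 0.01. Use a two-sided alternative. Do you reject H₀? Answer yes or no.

reject H₀: no

SE = σ/√n = 9/√18 = 2.1213
z = (x̄−μ₀)/SE = (55.33−58)/2.1213 = -1.2587
p-value (two-sided) = 0.20816
At α=0.01: p ≥ α → fail to reject H₀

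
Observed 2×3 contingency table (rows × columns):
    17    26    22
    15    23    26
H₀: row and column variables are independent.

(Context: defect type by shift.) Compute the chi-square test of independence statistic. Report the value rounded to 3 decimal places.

Row totals [65, 64], col totals [32, 49, 48], n=129
χ² = (17−16.12)²/16.12 + (26−24.69)²/24.69 + (22−24.19)²/24.19 + (15−15.88)²/15.88 + (23−24.31)²/24.31 + (26−23.81)²/23.81 = 0.6343
df = 2

test statistic = 0.634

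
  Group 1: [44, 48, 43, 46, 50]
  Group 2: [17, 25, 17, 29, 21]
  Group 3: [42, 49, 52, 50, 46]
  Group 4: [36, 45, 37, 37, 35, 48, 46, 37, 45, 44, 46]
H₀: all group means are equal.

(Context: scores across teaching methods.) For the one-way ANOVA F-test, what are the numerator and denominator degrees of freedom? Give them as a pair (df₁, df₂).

degrees of freedom = [3, 22]

k = 4 groups, N = 26 total
df = (k−1, N−k) = (4−1, 26−4) = (3, 22)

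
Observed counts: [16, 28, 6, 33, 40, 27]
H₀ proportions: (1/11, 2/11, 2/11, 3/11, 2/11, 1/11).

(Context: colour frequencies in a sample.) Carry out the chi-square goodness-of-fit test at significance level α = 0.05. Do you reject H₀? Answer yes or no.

reject H₀: yes

n = 150; E_i = n·p_i = [13.64, 27.27, 27.27, 40.91, 27.27, 13.64]
χ² = (16−13.64)²/13.64 + (28−27.27)²/27.27 + (6−27.27)²/27.27 + (33−40.91)²/40.91 + (40−27.27)²/27.27 + (27−13.64)²/13.64 = 37.5867
df = 5
p-value (upper-tail) = 0.00000
At α=0.05: p < α → reject H₀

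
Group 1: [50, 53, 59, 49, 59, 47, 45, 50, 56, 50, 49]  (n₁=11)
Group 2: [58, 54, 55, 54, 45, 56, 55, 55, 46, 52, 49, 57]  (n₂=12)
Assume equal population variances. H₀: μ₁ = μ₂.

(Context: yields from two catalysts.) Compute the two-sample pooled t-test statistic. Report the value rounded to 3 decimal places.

test statistic = -0.788

x̄₁=51.545, s₁=4.655, n₁=11
x̄₂=53.000, s₂=4.200, n₂=12
s_p² = [10·4.655² + 11·4.200²]/21 = 19.5584
SE = √(s_p²·(1/11+1/12)) = 1.8461
t = (51.545−53.000)/1.8461 = -0.7879
df = 21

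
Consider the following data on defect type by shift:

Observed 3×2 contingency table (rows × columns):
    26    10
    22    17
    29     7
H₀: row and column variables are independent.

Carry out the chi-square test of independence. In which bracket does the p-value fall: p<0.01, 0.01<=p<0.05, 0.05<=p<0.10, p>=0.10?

p-value bracket: 0.05<=p<0.10

Row totals [36, 39, 36], col totals [77, 34], n=111
χ² = (26−24.97)²/24.97 + (10−11.03)²/11.03 + (22−27.05)²/27.05 + (17−11.95)²/11.95 + (29−24.97)²/24.97 + (7−11.03)²/11.03 = 5.3403
df = 2
p-value (upper-tail) = 0.06924
→ bracket: 0.05<=p<0.10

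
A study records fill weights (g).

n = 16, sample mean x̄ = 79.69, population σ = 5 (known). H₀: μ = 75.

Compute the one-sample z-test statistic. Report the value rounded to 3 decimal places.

SE = σ/√n = 5/√16 = 1.2500
z = (x̄−μ₀)/SE = (79.69−75)/1.2500 = 3.7520

test statistic = 3.752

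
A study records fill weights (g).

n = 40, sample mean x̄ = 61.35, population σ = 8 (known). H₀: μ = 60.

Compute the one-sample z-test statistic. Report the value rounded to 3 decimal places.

test statistic = 1.067

SE = σ/√n = 8/√40 = 1.2649
z = (x̄−μ₀)/SE = (61.35−60)/1.2649 = 1.0673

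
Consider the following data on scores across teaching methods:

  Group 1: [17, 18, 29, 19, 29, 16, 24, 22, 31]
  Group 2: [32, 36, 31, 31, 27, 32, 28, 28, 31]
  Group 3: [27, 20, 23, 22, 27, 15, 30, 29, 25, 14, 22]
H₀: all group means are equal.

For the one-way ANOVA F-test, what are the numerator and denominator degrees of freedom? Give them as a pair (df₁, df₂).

k = 3 groups, N = 29 total
df = (k−1, N−k) = (3−1, 29−3) = (2, 26)

degrees of freedom = [2, 26]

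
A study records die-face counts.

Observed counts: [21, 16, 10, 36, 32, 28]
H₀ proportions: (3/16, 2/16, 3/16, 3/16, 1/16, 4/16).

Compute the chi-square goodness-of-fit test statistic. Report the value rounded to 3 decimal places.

n = 143; E_i = n·p_i = [26.81, 17.88, 26.81, 26.81, 8.94, 35.75]
χ² = (21−26.81)²/26.81 + (16−17.88)²/17.88 + (10−26.81)²/26.81 + (36−26.81)²/26.81 + (32−8.94)²/8.94 + (28−35.75)²/35.75 = 76.3380
df = 5

test statistic = 76.338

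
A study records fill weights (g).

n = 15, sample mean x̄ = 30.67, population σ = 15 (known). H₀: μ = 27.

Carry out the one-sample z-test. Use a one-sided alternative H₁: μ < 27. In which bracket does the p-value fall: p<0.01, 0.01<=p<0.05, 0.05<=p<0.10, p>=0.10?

SE = σ/√n = 15/√15 = 3.8730
z = (x̄−μ₀)/SE = (30.67−27)/3.8730 = 0.9476
p-value (one-sided, H₁ less) = 0.82833
→ bracket: p>=0.10

p-value bracket: p>=0.10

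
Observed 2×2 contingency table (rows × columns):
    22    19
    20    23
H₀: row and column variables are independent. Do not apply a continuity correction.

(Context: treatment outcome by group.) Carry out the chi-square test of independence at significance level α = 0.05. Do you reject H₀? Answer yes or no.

reject H₀: no

Row totals [41, 43], col totals [42, 42], n=84
χ² = (22−20.50)²/20.50 + (19−20.50)²/20.50 + (20−21.50)²/21.50 + (23−21.50)²/21.50 = 0.4288
df = 1
p-value (upper-tail) = 0.51257
At α=0.05: p ≥ α → fail to reject H₀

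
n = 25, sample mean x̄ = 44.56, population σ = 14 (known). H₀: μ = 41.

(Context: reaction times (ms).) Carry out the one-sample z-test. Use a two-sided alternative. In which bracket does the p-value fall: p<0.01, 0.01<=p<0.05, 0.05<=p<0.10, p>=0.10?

SE = σ/√n = 14/√25 = 2.8000
z = (x̄−μ₀)/SE = (44.56−41)/2.8000 = 1.2714
p-value (two-sided) = 0.20358
→ bracket: p>=0.10

p-value bracket: p>=0.10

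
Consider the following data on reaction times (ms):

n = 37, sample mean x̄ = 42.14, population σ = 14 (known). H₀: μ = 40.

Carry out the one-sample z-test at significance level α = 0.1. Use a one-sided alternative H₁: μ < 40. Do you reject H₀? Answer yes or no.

reject H₀: no

SE = σ/√n = 14/√37 = 2.3016
z = (x̄−μ₀)/SE = (42.14−40)/2.3016 = 0.9298
p-value (one-sided, H₁ less) = 0.82376
At α=0.1: p ≥ α → fail to reject H₀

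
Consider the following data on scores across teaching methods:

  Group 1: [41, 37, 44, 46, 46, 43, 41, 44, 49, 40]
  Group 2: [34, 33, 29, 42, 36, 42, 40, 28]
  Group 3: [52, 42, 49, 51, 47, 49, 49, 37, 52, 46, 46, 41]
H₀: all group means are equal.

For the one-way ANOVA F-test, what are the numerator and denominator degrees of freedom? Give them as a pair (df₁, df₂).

k = 3 groups, N = 30 total
df = (k−1, N−k) = (3−1, 30−3) = (2, 27)

degrees of freedom = [2, 27]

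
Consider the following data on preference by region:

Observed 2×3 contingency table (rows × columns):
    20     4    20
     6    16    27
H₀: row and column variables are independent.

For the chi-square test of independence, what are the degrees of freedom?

degrees of freedom = 2

df = (r−1)(c−1) = (2−1)·(3−1) = 2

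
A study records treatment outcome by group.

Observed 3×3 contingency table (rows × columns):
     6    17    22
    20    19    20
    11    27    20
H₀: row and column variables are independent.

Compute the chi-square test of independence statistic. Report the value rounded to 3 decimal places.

test statistic = 8.727

Row totals [45, 59, 58], col totals [37, 63, 62], n=162
χ² = (6−10.28)²/10.28 + (17−17.50)²/17.50 + (22−17.22)²/17.22 + (20−13.48)²/13.48 + (19−22.94)²/22.94 + (20−22.58)²/22.58 + (11−13.25)²/13.25 + (27−22.56)²/22.56 + (20−22.20)²/22.20 = 8.7268
df = 4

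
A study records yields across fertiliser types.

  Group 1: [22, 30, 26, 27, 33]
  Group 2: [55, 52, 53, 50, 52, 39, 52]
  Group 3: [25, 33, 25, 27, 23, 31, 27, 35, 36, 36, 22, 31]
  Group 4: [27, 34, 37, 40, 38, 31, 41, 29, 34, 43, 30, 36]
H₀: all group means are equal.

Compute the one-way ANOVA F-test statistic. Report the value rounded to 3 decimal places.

test statistic = 31.189

Group means [27.60, 50.43, 29.25, 35.00], grand mean 35.056
SSB = Σnᵢ(x̄ᵢ−x̄)² = 2336.725; SSW = ΣΣ(x−x̄ᵢ)² = 799.164
MSB = 2336.725/3 = 778.9082; MSW = 799.164/32 = 24.9739
F = MSB/MSW = 31.1889
df = (3, 32)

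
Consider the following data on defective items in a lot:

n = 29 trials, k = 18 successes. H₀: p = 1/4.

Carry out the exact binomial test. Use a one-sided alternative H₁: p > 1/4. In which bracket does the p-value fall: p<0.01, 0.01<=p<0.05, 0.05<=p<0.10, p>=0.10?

Exact binomial: n=29, k=18, p₀=1/4=0.2500
P(X≥18) from Σ C(n,i)·p₀^i·(1−p₀)^(n−i)
p-value (one-sided, H₁ greater) = 0.00003
→ bracket: p<0.01

p-value bracket: p<0.01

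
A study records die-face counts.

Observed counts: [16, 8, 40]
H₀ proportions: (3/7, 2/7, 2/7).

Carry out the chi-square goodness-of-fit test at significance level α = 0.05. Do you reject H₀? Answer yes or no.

n = 64; E_i = n·p_i = [27.43, 18.29, 18.29]
χ² = (16−27.43)²/27.43 + (8−18.29)²/18.29 + (40−18.29)²/18.29 = 36.3333
df = 2
p-value (upper-tail) = 0.00000
At α=0.05: p < α → reject H₀

reject H₀: yes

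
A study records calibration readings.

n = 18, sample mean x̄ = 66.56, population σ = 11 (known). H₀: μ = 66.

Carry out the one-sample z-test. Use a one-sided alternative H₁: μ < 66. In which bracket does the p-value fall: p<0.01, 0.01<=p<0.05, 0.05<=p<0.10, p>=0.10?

p-value bracket: p>=0.10

SE = σ/√n = 11/√18 = 2.5927
z = (x̄−μ₀)/SE = (66.56−66)/2.5927 = 0.2160
p-value (one-sided, H₁ less) = 0.58550
→ bracket: p>=0.10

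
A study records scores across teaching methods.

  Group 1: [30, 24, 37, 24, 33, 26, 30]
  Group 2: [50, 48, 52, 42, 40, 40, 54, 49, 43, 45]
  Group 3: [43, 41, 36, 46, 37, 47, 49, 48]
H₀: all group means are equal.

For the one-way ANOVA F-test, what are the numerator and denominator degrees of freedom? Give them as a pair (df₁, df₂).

degrees of freedom = [2, 22]

k = 3 groups, N = 25 total
df = (k−1, N−k) = (3−1, 25−3) = (2, 22)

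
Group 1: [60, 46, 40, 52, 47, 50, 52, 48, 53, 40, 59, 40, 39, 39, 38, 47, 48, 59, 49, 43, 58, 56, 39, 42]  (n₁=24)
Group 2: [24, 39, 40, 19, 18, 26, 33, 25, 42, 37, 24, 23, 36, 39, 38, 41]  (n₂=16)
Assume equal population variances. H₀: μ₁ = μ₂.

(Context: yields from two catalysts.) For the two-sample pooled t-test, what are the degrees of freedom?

degrees of freedom = 38

df = n₁ + n₂ − 2 = 24 + 16 − 2 = 38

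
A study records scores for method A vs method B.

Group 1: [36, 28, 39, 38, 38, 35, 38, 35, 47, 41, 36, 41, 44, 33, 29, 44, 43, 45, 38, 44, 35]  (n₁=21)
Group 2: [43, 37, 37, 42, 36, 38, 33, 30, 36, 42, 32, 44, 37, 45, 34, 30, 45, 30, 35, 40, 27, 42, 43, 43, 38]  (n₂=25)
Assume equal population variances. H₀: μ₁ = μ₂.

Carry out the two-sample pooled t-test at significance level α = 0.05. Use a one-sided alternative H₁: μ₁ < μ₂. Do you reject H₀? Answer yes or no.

x̄₁=38.429, s₁=5.095, n₁=21
x̄₂=37.560, s₂=5.268, n₂=25
s_p² = [20·5.095² + 24·5.268²]/44 = 26.9387
SE = √(s_p²·(1/21+1/25)) = 1.5363
t = (38.429−37.560)/1.5363 = 0.5654
df = 44
p-value (one-sided, H₁ less) = 0.71265
At α=0.05: p ≥ α → fail to reject H₀

reject H₀: no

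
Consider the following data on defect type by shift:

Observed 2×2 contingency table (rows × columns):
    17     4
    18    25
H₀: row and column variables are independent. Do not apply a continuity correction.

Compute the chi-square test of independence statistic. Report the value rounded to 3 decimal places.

Row totals [21, 43], col totals [35, 29], n=64
χ² = (17−11.48)²/11.48 + (4−9.52)²/9.52 + (18−23.52)²/23.52 + (25−19.48)²/19.48 = 8.7011
df = 1

test statistic = 8.701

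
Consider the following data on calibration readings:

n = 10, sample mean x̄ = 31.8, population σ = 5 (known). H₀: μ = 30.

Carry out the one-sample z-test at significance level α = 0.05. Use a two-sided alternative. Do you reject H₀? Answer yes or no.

reject H₀: no

SE = σ/√n = 5/√10 = 1.5811
z = (x̄−μ₀)/SE = (31.8−30)/1.5811 = 1.1384
p-value (two-sided) = 0.25495
At α=0.05: p ≥ α → fail to reject H₀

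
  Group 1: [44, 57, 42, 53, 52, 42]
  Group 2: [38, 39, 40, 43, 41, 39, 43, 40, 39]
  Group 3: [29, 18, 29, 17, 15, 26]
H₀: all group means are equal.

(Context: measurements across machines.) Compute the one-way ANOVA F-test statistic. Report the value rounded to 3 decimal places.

Group means [48.33, 40.22, 22.33], grand mean 37.429
SSB = Σnᵢ(x̄ᵢ−x̄)² = 2150.921; SSW = ΣΣ(x−x̄ᵢ)² = 438.222
MSB = 2150.921/2 = 1075.4603; MSW = 438.222/18 = 24.3457
F = MSB/MSW = 44.1746
df = (2, 18)

test statistic = 44.175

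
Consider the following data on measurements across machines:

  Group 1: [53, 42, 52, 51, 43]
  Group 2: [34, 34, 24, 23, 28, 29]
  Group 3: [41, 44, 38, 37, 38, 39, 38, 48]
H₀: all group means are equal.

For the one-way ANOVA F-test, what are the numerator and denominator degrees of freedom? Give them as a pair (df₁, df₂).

degrees of freedom = [2, 16]

k = 3 groups, N = 19 total
df = (k−1, N−k) = (3−1, 19−3) = (2, 16)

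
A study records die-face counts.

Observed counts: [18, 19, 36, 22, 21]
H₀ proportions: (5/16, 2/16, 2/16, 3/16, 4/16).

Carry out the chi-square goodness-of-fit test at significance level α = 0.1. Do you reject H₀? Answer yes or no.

reject H₀: yes

n = 116; E_i = n·p_i = [36.25, 14.50, 14.50, 21.75, 29.00]
χ² = (18−36.25)²/36.25 + (19−14.50)²/14.50 + (36−14.50)²/14.50 + (22−21.75)²/21.75 + (21−29.00)²/29.00 = 44.6736
df = 4
p-value (upper-tail) = 0.00000
At α=0.1: p < α → reject H₀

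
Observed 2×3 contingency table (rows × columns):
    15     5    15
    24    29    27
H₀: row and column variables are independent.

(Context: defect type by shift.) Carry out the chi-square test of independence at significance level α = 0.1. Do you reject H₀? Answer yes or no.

reject H₀: yes

Row totals [35, 80], col totals [39, 34, 42], n=115
χ² = (15−11.87)²/11.87 + (5−10.35)²/10.35 + (15−12.78)²/12.78 + (24−27.13)²/27.13 + (29−23.65)²/23.65 + (27−29.22)²/29.22 = 5.7127
df = 2
p-value (upper-tail) = 0.05748
At α=0.1: p < α → reject H₀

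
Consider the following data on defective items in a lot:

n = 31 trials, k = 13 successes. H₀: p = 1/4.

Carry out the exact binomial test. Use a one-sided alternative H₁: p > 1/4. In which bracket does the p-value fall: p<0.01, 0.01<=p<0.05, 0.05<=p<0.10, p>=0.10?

Exact binomial: n=31, k=13, p₀=1/4=0.2500
P(X≥13) from Σ C(n,i)·p₀^i·(1−p₀)^(n−i)
p-value (one-sided, H₁ greater) = 0.02886
→ bracket: 0.01<=p<0.05

p-value bracket: 0.01<=p<0.05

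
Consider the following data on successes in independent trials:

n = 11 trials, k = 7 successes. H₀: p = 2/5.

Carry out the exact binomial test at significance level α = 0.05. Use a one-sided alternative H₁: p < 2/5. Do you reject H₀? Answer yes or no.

Exact binomial: n=11, k=7, p₀=2/5=0.4000
P(X≤7) from Σ C(n,i)·p₀^i·(1−p₀)^(n−i)
p-value (one-sided, H₁ less) = 0.97072
At α=0.05: p ≥ α → fail to reject H₀

reject H₀: no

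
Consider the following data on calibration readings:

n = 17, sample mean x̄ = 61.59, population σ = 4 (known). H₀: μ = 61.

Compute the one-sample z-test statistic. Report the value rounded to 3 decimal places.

test statistic = 0.608

SE = σ/√n = 4/√17 = 0.9701
z = (x̄−μ₀)/SE = (61.59−61)/0.9701 = 0.6082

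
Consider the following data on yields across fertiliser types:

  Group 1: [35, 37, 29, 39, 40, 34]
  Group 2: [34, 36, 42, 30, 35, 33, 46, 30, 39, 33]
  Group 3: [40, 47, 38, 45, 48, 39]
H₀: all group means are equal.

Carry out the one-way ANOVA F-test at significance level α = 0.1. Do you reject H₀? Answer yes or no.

reject H₀: yes

Group means [35.67, 35.80, 42.83], grand mean 37.682
SSB = Σnᵢ(x̄ᵢ−x̄)² = 219.006; SSW = ΣΣ(x−x̄ᵢ)² = 413.767
MSB = 219.006/2 = 109.5030; MSW = 413.767/19 = 21.7772
F = MSB/MSW = 5.0283
df = (2, 19)
p-value (upper-tail) = 0.01767
At α=0.1: p < α → reject H₀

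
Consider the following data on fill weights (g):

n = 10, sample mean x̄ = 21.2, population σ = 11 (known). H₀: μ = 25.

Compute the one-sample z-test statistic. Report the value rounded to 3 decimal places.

test statistic = -1.092

SE = σ/√n = 11/√10 = 3.4785
z = (x̄−μ₀)/SE = (21.2−25)/3.4785 = -1.0924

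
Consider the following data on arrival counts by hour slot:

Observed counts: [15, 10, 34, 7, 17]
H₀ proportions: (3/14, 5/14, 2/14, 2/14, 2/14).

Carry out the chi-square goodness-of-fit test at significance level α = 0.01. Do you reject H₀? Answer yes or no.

n = 83; E_i = n·p_i = [17.79, 29.64, 11.86, 11.86, 11.86]
χ² = (15−17.79)²/17.79 + (10−29.64)²/29.64 + (34−11.86)²/11.86 + (7−11.86)²/11.86 + (17−11.86)²/11.86 = 59.0241
df = 4
p-value (upper-tail) = 0.00000
At α=0.01: p < α → reject H₀

reject H₀: yes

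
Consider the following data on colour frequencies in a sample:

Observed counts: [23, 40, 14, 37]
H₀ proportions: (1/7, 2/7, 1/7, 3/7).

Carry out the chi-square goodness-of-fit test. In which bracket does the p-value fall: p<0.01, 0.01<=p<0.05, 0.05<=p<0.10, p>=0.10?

n = 114; E_i = n·p_i = [16.29, 32.57, 16.29, 48.86]
χ² = (23−16.29)²/16.29 + (40−32.57)²/32.57 + (14−16.29)²/16.29 + (37−48.86)²/48.86 = 7.6608
df = 3
p-value (upper-tail) = 0.05357
→ bracket: 0.05<=p<0.10

p-value bracket: 0.05<=p<0.10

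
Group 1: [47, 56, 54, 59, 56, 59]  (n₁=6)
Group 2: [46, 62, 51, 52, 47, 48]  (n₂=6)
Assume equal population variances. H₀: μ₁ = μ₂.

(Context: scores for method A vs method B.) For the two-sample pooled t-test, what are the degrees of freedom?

df = n₁ + n₂ − 2 = 6 + 6 − 2 = 10

degrees of freedom = 10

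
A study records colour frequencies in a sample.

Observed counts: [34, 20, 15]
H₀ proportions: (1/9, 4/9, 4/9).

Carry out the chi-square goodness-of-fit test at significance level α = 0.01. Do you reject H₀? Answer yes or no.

reject H₀: yes

n = 69; E_i = n·p_i = [7.67, 30.67, 30.67]
χ² = (34−7.67)²/7.67 + (20−30.67)²/30.67 + (15−30.67)²/30.67 = 102.1630
df = 2
p-value (upper-tail) = 0.00000
At α=0.01: p < α → reject H₀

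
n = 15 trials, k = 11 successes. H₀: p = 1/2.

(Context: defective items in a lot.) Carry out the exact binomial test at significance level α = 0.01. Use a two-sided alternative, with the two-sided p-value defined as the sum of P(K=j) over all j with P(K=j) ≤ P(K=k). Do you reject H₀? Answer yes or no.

reject H₀: no

Exact binomial: n=15, k=11, p₀=1/2=0.5000
P(X=j) = C(n,j)·p₀^j·(1−p₀)^(n−j); p = Σ P(X=j) over j with P(X=j) ≤ P(X=11)
p-value (two-sided) = 0.11847
At α=0.01: p ≥ α → fail to reject H₀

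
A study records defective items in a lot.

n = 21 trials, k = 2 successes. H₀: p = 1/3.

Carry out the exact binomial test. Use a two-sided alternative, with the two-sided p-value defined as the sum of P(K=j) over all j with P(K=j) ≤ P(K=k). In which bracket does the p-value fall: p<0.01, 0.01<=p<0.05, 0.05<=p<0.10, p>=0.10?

Exact binomial: n=21, k=2, p₀=1/3=0.3333
P(X=j) = C(n,j)·p₀^j·(1−p₀)^(n−j); p = Σ P(X=j) over j with P(X=j) ≤ P(X=2)
p-value (two-sided) = 0.01964
→ bracket: 0.01<=p<0.05

p-value bracket: 0.01<=p<0.05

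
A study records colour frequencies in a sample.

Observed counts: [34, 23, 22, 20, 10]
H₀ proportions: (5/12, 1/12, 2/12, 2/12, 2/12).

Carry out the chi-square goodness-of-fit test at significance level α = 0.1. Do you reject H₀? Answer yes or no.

n = 109; E_i = n·p_i = [45.42, 9.08, 18.17, 18.17, 18.17]
χ² = (34−45.42)²/45.42 + (23−9.08)²/9.08 + (22−18.17)²/18.17 + (20−18.17)²/18.17 + (10−18.17)²/18.17 = 28.8569
df = 4
p-value (upper-tail) = 0.00001
At α=0.1: p < α → reject H₀

reject H₀: yes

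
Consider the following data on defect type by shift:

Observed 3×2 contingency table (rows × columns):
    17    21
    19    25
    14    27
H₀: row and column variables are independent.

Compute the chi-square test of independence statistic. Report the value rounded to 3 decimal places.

test statistic = 1.099

Row totals [38, 44, 41], col totals [50, 73], n=123
χ² = (17−15.45)²/15.45 + (21−22.55)²/22.55 + (19−17.89)²/17.89 + (25−26.11)²/26.11 + (14−16.67)²/16.67 + (27−24.33)²/24.33 = 1.0988
df = 2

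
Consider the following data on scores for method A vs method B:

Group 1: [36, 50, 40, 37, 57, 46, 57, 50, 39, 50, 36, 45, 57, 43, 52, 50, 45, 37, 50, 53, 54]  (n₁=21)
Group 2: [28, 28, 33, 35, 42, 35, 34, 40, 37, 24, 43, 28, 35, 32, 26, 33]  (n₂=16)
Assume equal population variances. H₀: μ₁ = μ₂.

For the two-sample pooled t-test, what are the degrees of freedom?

df = n₁ + n₂ − 2 = 21 + 16 − 2 = 35

degrees of freedom = 35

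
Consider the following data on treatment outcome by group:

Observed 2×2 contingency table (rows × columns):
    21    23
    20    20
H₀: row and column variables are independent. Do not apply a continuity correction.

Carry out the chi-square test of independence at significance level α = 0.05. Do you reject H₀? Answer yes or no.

Row totals [44, 40], col totals [41, 43], n=84
χ² = (21−21.48)²/21.48 + (23−22.52)²/22.52 + (20−19.52)²/19.52 + (20−20.48)²/20.48 = 0.0433
df = 1
p-value (upper-tail) = 0.83513
At α=0.05: p ≥ α → fail to reject H₀

reject H₀: no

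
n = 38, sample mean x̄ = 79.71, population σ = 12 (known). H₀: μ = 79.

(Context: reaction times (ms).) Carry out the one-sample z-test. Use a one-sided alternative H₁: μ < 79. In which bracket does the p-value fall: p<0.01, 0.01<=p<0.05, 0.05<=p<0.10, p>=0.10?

SE = σ/√n = 12/√38 = 1.9467
z = (x̄−μ₀)/SE = (79.71−79)/1.9467 = 0.3647
p-value (one-sided, H₁ less) = 0.64234
→ bracket: p>=0.10

p-value bracket: p>=0.10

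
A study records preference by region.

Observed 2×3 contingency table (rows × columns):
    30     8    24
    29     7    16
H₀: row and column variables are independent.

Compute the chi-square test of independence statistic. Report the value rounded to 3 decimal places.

Row totals [62, 52], col totals [59, 15, 40], n=114
χ² = (30−32.09)²/32.09 + (8−8.16)²/8.16 + (24−21.75)²/21.75 + (29−26.91)²/26.91 + (7−6.84)²/6.84 + (16−18.25)²/18.25 = 0.8127
df = 2

test statistic = 0.813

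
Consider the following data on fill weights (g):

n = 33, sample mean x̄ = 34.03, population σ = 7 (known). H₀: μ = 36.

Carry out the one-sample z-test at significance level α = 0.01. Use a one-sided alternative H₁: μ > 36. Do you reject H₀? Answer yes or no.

reject H₀: no

SE = σ/√n = 7/√33 = 1.2185
z = (x̄−μ₀)/SE = (34.03−36)/1.2185 = -1.6167
p-value (one-sided, H₁ greater) = 0.94703
At α=0.01: p ≥ α → fail to reject H₀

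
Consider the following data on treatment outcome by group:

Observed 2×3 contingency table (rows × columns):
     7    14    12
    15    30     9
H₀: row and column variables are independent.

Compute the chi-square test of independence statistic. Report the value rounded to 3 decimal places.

test statistic = 4.340

Row totals [33, 54], col totals [22, 44, 21], n=87
χ² = (7−8.34)²/8.34 + (14−16.69)²/16.69 + (12−7.97)²/7.97 + (15−13.66)²/13.66 + (30−27.31)²/27.31 + (9−13.03)²/13.03 = 4.3397
df = 2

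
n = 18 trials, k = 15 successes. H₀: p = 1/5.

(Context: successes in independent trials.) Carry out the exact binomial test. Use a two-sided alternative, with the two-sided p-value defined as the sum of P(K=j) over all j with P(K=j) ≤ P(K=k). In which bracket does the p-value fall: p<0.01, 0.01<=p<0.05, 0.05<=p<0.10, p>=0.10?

Exact binomial: n=18, k=15, p₀=1/5=0.2000
P(X=j) = C(n,j)·p₀^j·(1−p₀)^(n−j); p = Σ P(X=j) over j with P(X=j) ≤ P(X=15)
p-value (two-sided) = 0.00000
→ bracket: p<0.01

p-value bracket: p<0.01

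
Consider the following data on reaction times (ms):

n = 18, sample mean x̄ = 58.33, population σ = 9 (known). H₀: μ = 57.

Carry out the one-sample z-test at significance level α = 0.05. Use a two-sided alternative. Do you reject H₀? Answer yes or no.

reject H₀: no

SE = σ/√n = 9/√18 = 2.1213
z = (x̄−μ₀)/SE = (58.33−57)/2.1213 = 0.6270
p-value (two-sided) = 0.53068
At α=0.05: p ≥ α → fail to reject H₀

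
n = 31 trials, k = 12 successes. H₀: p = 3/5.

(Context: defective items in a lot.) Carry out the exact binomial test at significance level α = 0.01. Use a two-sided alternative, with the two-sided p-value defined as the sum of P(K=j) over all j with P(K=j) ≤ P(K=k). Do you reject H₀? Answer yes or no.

reject H₀: no

Exact binomial: n=31, k=12, p₀=3/5=0.6000
P(X=j) = C(n,j)·p₀^j·(1−p₀)^(n−j); p = Σ P(X=j) over j with P(X=j) ≤ P(X=12)
p-value (two-sided) = 0.01748
At α=0.01: p ≥ α → fail to reject H₀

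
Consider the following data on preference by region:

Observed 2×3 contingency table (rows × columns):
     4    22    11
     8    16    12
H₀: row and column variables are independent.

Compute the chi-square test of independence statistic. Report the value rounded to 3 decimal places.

Row totals [37, 36], col totals [12, 38, 23], n=73
χ² = (4−6.08)²/6.08 + (22−19.26)²/19.26 + (11−11.66)²/11.66 + (8−5.92)²/5.92 + (16−18.74)²/18.74 + (12−11.34)²/11.34 = 2.3109
df = 2

test statistic = 2.311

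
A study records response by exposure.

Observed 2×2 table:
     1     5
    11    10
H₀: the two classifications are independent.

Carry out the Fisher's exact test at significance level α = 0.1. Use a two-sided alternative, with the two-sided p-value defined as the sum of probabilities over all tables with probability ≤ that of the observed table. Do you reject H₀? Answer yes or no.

Margins: r₁=6, r₂=21, c₁=12, c₂=15, n=27
p_obs = C(6,1)·C(21,11)/C(27,12); sum pmf over tables with pmf ≤ p_obs
p-value (two-sided) = 0.18190
At α=0.1: p ≥ α → fail to reject H₀

reject H₀: no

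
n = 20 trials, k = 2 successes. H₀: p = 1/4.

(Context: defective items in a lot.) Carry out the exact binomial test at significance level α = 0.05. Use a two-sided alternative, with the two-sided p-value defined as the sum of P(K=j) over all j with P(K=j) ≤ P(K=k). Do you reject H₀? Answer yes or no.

Exact binomial: n=20, k=2, p₀=1/4=0.2500
P(X=j) = C(n,j)·p₀^j·(1−p₀)^(n−j); p = Σ P(X=j) over j with P(X=j) ≤ P(X=2)
p-value (two-sided) = 0.19307
At α=0.05: p ≥ α → fail to reject H₀

reject H₀: no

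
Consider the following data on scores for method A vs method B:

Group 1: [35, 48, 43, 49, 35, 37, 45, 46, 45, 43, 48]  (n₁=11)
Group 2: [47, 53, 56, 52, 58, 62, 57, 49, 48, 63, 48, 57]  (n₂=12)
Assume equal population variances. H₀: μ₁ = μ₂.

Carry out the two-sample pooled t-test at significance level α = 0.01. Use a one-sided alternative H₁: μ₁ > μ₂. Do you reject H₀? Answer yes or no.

reject H₀: no

x̄₁=43.091, s₁=5.166, n₁=11
x̄₂=54.167, s₂=5.508, n₂=12
s_p² = [10·5.166² + 11·5.508²]/21 = 28.5988
SE = √(s_p²·(1/11+1/12)) = 2.2323
t = (43.091−54.167)/2.2323 = -4.9616
df = 21
p-value (one-sided, H₁ greater) = 0.99997
At α=0.01: p ≥ α → fail to reject H₀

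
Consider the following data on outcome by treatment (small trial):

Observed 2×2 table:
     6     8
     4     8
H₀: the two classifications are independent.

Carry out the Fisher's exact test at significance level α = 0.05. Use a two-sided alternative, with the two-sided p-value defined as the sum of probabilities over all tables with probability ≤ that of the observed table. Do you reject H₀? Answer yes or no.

reject H₀: no

Margins: r₁=14, r₂=12, c₁=10, c₂=16, n=26
p_obs = C(14,6)·C(12,4)/C(26,10); sum pmf over tables with pmf ≤ p_obs
p-value (two-sided) = 0.70149
At α=0.05: p ≥ α → fail to reject H₀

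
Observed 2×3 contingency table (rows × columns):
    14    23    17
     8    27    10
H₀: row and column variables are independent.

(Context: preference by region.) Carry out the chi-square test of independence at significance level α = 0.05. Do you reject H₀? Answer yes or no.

Row totals [54, 45], col totals [22, 50, 27], n=99
χ² = (14−12.00)²/12.00 + (23−27.27)²/27.27 + (17−14.73)²/14.73 + (8−10.00)²/10.00 + (27−22.73)²/22.73 + (10−12.27)²/12.27 = 2.9776
df = 2
p-value (upper-tail) = 0.22564
At α=0.05: p ≥ α → fail to reject H₀

reject H₀: no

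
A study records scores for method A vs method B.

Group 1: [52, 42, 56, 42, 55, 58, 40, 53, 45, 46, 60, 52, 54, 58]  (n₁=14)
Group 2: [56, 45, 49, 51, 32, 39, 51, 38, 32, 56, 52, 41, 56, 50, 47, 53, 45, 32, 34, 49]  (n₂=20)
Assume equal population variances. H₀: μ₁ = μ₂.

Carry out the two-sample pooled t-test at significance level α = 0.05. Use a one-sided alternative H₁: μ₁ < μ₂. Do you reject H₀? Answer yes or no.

reject H₀: no

x̄₁=50.929, s₁=6.673, n₁=14
x̄₂=45.400, s₂=8.382, n₂=20
s_p² = [13·6.673² + 19·8.382²]/32 = 59.8040
SE = √(s_p²·(1/14+1/20)) = 2.6948
t = (50.929−45.400)/2.6948 = 2.0516
df = 32
p-value (one-sided, H₁ less) = 0.97576
At α=0.05: p ≥ α → fail to reject H₀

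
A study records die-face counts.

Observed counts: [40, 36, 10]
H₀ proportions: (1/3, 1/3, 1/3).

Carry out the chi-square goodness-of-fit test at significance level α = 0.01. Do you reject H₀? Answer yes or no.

reject H₀: yes

n = 86; E_i = n·p_i = [28.67, 28.67, 28.67]
χ² = (40−28.67)²/28.67 + (36−28.67)²/28.67 + (10−28.67)²/28.67 = 18.5116
df = 2
p-value (upper-tail) = 0.00010
At α=0.01: p < α → reject H₀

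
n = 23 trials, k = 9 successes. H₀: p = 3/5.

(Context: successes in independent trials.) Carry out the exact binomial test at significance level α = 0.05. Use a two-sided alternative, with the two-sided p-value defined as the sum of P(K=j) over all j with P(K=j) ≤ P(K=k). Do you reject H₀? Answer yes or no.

reject H₀: no

Exact binomial: n=23, k=9, p₀=3/5=0.6000
P(X=j) = C(n,j)·p₀^j·(1−p₀)^(n−j); p = Σ P(X=j) over j with P(X=j) ≤ P(X=9)
p-value (two-sided) = 0.05390
At α=0.05: p ≥ α → fail to reject H₀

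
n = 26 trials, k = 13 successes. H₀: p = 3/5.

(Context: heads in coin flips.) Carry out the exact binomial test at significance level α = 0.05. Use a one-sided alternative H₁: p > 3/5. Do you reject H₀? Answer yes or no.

reject H₀: no

Exact binomial: n=26, k=13, p₀=3/5=0.6000
P(X≥13) from Σ C(n,i)·p₀^i·(1−p₀)^(n−i)
p-value (one-sided, H₁ greater) = 0.89181
At α=0.05: p ≥ α → fail to reject H₀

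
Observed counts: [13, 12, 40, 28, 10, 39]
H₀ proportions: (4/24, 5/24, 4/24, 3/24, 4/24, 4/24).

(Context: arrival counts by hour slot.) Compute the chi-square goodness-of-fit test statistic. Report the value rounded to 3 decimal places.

test statistic = 50.276

n = 142; E_i = n·p_i = [23.67, 29.58, 23.67, 17.75, 23.67, 23.67]
χ² = (13−23.67)²/23.67 + (12−29.58)²/29.58 + (40−23.67)²/23.67 + (28−17.75)²/17.75 + (10−23.67)²/23.67 + (39−23.67)²/23.67 = 50.2761
df = 5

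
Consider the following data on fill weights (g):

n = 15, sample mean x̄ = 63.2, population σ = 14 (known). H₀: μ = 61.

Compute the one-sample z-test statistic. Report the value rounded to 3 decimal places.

test statistic = 0.609

SE = σ/√n = 14/√15 = 3.6148
z = (x̄−μ₀)/SE = (63.2−61)/3.6148 = 0.6086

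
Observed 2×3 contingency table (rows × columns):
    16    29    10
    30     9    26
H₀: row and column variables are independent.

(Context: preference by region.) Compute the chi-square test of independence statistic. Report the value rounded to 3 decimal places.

Row totals [55, 65], col totals [46, 38, 36], n=120
χ² = (16−21.08)²/21.08 + (29−17.42)²/17.42 + (10−16.50)²/16.50 + (30−24.92)²/24.92 + (9−20.58)²/20.58 + (26−19.50)²/19.50 = 21.2123
df = 2

test statistic = 21.212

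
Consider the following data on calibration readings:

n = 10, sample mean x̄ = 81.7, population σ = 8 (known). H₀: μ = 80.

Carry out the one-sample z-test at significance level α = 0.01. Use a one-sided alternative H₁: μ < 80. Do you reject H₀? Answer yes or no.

reject H₀: no

SE = σ/√n = 8/√10 = 2.5298
z = (x̄−μ₀)/SE = (81.7−80)/2.5298 = 0.6720
p-value (one-sided, H₁ less) = 0.74920
At α=0.01: p ≥ α → fail to reject H₀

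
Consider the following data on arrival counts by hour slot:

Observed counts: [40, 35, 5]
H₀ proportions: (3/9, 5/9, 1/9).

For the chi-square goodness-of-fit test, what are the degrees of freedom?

df = k − 1 = 3 − 1 = 2

degrees of freedom = 2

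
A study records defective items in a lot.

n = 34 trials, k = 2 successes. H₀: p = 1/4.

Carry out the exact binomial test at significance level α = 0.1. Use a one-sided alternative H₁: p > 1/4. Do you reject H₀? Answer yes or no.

reject H₀: no

Exact binomial: n=34, k=2, p₀=1/4=0.2500
P(X≥2) from Σ C(n,i)·p₀^i·(1−p₀)^(n−i)
p-value (one-sided, H₁ greater) = 0.99930
At α=0.1: p ≥ α → fail to reject H₀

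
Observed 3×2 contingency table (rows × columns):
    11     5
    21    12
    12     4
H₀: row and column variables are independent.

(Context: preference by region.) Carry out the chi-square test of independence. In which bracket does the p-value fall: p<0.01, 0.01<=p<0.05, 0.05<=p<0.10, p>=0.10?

Row totals [16, 33, 16], col totals [44, 21], n=65
χ² = (11−10.83)²/10.83 + (5−5.17)²/5.17 + (21−22.34)²/22.34 + (12−10.66)²/10.66 + (12−10.83)²/10.83 + (4−5.17)²/5.17 = 0.6471
df = 2
p-value (upper-tail) = 0.72357
→ bracket: p>=0.10

p-value bracket: p>=0.10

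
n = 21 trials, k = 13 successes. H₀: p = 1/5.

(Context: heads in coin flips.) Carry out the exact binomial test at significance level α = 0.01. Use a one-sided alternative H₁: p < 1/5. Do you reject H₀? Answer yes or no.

Exact binomial: n=21, k=13, p₀=1/5=0.2000
P(X≤13) from Σ C(n,i)·p₀^i·(1−p₀)^(n−i)
p-value (one-sided, H₁ less) = 1.00000
At α=0.01: p ≥ α → fail to reject H₀

reject H₀: no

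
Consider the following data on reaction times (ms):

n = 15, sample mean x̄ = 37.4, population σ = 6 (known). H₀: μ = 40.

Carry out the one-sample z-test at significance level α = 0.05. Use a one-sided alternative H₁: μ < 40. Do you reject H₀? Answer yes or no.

SE = σ/√n = 6/√15 = 1.5492
z = (x̄−μ₀)/SE = (37.4−40)/1.5492 = -1.6783
p-value (one-sided, H₁ less) = 0.04664
At α=0.05: p < α → reject H₀

reject H₀: yes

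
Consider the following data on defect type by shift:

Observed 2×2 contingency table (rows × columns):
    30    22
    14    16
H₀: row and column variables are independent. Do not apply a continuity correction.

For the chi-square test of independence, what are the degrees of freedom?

df = (r−1)(c−1) = (2−1)·(2−1) = 1

degrees of freedom = 1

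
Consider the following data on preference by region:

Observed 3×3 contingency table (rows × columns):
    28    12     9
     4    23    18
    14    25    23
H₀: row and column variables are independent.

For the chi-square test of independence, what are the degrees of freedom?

degrees of freedom = 4

df = (r−1)(c−1) = (3−1)·(3−1) = 4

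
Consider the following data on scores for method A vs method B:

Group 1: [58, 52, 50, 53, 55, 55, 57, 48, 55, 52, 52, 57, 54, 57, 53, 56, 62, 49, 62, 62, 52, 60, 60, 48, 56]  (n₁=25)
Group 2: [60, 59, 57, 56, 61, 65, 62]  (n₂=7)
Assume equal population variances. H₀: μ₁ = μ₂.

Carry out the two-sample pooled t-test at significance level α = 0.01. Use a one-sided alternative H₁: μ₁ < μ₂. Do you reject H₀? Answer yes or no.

x̄₁=55.000, s₁=4.203, n₁=25
x̄₂=60.000, s₂=3.055, n₂=7
s_p² = [24·4.203² + 6·3.055²]/30 = 16.0000
SE = √(s_p²·(1/25+1/7)) = 1.7105
t = (55.000−60.000)/1.7105 = -2.9232
df = 30
p-value (one-sided, H₁ less) = 0.00327
At α=0.01: p < α → reject H₀

reject H₀: yes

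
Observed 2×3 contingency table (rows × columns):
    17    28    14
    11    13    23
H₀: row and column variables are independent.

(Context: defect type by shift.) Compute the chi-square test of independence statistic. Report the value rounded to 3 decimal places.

test statistic = 7.703

Row totals [59, 47], col totals [28, 41, 37], n=106
χ² = (17−15.58)²/15.58 + (28−22.82)²/22.82 + (14−20.59)²/20.59 + (11−12.42)²/12.42 + (13−18.18)²/18.18 + (23−16.41)²/16.41 = 7.7029
df = 2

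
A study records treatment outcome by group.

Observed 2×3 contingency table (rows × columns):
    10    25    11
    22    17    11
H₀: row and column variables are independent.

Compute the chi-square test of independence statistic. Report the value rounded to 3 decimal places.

Row totals [46, 50], col totals [32, 42, 22], n=96
χ² = (10−15.33)²/15.33 + (25−20.12)²/20.12 + (11−10.54)²/10.54 + (22−16.67)²/16.67 + (17−21.88)²/21.88 + (11−11.46)²/11.46 = 5.8673
df = 2

test statistic = 5.867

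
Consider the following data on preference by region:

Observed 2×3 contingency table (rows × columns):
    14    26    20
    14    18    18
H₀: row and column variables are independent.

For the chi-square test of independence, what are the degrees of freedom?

degrees of freedom = 2

df = (r−1)(c−1) = (2−1)·(3−1) = 2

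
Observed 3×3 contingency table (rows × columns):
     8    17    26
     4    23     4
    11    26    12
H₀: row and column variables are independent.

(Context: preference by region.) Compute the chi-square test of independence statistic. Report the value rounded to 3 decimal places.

test statistic = 17.771

Row totals [51, 31, 49], col totals [23, 66, 42], n=131
χ² = (8−8.95)²/8.95 + (17−25.69)²/25.69 + (26−16.35)²/16.35 + (4−5.44)²/5.44 + (23−15.62)²/15.62 + (4−9.94)²/9.94 + (11−8.60)²/8.60 + (26−24.69)²/24.69 + (12−15.71)²/15.71 = 17.7714
df = 4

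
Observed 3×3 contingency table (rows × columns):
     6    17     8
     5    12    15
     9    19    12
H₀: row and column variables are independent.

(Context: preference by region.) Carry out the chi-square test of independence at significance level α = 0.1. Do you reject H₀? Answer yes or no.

reject H₀: no

Row totals [31, 32, 40], col totals [20, 48, 35], n=103
χ² = (6−6.02)²/6.02 + (17−14.45)²/14.45 + (8−10.53)²/10.53 + (5−6.21)²/6.21 + (12−14.91)²/14.91 + (15−10.87)²/10.87 + (9−7.77)²/7.77 + (19−18.64)²/18.64 + (12−13.59)²/13.59 = 3.8218
df = 4
p-value (upper-tail) = 0.43067
At α=0.1: p ≥ α → fail to reject H₀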